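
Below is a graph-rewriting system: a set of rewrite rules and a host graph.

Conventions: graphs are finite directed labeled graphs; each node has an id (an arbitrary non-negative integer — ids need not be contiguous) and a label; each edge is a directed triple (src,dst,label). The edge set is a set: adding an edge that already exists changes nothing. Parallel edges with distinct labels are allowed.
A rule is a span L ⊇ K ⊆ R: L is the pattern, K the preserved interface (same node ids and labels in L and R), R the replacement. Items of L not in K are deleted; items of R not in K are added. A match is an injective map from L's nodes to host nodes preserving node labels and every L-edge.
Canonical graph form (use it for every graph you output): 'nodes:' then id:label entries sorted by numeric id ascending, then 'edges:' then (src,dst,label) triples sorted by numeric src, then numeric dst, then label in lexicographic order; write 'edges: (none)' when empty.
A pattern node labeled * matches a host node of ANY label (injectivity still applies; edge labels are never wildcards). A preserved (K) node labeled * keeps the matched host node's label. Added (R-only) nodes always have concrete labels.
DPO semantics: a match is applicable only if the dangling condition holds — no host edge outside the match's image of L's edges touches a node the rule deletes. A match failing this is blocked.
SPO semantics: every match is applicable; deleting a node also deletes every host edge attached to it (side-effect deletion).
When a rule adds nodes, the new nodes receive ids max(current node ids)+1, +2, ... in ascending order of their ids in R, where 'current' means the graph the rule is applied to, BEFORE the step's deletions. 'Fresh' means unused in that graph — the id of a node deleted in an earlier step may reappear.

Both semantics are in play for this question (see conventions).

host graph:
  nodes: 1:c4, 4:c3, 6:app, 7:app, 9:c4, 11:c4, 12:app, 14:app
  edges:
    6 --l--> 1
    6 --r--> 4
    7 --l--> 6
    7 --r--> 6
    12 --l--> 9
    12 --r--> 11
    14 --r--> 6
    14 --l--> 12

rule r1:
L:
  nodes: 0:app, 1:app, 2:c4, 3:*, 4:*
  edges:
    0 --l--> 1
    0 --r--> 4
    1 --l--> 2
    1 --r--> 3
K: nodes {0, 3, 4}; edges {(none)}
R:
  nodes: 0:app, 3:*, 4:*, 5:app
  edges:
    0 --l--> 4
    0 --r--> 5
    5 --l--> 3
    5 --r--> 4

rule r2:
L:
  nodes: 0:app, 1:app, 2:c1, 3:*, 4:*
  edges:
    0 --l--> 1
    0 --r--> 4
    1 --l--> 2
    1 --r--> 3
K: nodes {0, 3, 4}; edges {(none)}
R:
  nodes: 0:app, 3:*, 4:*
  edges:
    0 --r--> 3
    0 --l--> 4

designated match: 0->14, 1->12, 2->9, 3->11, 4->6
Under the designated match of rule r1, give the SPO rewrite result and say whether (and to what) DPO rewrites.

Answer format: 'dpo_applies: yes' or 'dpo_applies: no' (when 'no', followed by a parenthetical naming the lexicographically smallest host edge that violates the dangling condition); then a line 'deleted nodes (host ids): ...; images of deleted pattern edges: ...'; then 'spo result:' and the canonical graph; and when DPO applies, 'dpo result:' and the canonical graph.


dpo_applies: yes
deleted nodes (host ids): 9, 12; images of deleted pattern edges: (12,9,l); (12,11,r); (14,6,r); (14,12,l)
spo result:
nodes: 1:c4, 4:c3, 6:app, 7:app, 11:c4, 14:app, 15:app
edges: (6,1,l); (6,4,r); (7,6,l); (7,6,r); (14,6,l); (14,15,r); (15,6,r); (15,11,l)
dpo result:
nodes: 1:c4, 4:c3, 6:app, 7:app, 11:c4, 14:app, 15:app
edges: (6,1,l); (6,4,r); (7,6,l); (7,6,r); (14,6,l); (14,15,r); (15,6,r); (15,11,l)


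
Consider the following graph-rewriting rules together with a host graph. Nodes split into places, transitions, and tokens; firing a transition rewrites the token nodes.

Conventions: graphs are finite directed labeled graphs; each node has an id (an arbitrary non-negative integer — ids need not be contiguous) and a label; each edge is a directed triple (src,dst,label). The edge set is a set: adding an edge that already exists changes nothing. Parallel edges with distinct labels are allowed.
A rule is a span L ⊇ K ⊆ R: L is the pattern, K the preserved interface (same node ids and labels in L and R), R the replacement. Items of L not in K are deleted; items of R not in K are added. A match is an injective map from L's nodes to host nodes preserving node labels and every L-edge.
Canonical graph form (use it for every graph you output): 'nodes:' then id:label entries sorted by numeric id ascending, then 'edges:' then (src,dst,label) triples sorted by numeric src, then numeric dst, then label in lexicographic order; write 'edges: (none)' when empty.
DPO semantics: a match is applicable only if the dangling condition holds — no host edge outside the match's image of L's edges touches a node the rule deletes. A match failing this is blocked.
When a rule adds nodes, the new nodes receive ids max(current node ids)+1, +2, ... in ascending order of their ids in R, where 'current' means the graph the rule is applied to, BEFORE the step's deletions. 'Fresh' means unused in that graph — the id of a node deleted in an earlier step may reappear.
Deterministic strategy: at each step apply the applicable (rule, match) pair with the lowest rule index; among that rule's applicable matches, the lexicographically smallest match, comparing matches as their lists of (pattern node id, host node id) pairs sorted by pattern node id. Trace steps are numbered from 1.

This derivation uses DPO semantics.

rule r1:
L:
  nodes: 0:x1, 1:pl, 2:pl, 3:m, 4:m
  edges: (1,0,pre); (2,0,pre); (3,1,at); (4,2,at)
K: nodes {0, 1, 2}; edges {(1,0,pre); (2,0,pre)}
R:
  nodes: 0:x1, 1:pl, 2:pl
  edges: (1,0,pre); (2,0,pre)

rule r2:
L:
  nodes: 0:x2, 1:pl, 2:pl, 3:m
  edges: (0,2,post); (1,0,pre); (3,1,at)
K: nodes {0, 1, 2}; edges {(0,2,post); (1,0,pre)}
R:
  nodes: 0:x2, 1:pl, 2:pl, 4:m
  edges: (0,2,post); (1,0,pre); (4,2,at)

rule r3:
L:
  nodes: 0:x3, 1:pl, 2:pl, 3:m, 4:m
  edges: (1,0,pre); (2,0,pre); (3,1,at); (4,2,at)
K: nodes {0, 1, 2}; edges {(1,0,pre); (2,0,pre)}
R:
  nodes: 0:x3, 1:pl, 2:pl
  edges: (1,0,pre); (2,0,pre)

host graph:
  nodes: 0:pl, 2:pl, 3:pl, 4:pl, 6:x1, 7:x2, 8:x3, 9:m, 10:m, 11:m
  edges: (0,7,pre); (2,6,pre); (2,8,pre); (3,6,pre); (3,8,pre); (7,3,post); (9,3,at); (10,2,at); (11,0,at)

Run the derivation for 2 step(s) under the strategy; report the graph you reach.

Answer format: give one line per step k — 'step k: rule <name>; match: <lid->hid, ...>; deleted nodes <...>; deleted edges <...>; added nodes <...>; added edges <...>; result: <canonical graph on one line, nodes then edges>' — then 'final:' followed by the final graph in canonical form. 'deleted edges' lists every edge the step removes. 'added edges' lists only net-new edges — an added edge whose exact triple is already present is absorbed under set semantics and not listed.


step 1: rule r1; match: 0->6, 1->2, 2->3, 3->10, 4->9; deleted nodes 9, 10; deleted edges (9,3,at); (10,2,at); added nodes (none); added edges (none); result: nodes: 0:pl, 2:pl, 3:pl, 4:pl, 6:x1, 7:x2, 8:x3, 11:m edges: (0,7,pre); (2,6,pre); (2,8,pre); (3,6,pre); (3,8,pre); (7,3,post); (11,0,at)
step 2: rule r2; match: 0->7, 1->0, 2->3, 3->11; deleted nodes 11; deleted edges (11,0,at); added nodes 12; added edges (12,3,at); result: nodes: 0:pl, 2:pl, 3:pl, 4:pl, 6:x1, 7:x2, 8:x3, 12:m edges: (0,7,pre); (2,6,pre); (2,8,pre); (3,6,pre); (3,8,pre); (7,3,post); (12,3,at)
final:
nodes: 0:pl, 2:pl, 3:pl, 4:pl, 6:x1, 7:x2, 8:x3, 12:m
edges: (0,7,pre); (2,6,pre); (2,8,pre); (3,6,pre); (3,8,pre); (7,3,post); (12,3,at)


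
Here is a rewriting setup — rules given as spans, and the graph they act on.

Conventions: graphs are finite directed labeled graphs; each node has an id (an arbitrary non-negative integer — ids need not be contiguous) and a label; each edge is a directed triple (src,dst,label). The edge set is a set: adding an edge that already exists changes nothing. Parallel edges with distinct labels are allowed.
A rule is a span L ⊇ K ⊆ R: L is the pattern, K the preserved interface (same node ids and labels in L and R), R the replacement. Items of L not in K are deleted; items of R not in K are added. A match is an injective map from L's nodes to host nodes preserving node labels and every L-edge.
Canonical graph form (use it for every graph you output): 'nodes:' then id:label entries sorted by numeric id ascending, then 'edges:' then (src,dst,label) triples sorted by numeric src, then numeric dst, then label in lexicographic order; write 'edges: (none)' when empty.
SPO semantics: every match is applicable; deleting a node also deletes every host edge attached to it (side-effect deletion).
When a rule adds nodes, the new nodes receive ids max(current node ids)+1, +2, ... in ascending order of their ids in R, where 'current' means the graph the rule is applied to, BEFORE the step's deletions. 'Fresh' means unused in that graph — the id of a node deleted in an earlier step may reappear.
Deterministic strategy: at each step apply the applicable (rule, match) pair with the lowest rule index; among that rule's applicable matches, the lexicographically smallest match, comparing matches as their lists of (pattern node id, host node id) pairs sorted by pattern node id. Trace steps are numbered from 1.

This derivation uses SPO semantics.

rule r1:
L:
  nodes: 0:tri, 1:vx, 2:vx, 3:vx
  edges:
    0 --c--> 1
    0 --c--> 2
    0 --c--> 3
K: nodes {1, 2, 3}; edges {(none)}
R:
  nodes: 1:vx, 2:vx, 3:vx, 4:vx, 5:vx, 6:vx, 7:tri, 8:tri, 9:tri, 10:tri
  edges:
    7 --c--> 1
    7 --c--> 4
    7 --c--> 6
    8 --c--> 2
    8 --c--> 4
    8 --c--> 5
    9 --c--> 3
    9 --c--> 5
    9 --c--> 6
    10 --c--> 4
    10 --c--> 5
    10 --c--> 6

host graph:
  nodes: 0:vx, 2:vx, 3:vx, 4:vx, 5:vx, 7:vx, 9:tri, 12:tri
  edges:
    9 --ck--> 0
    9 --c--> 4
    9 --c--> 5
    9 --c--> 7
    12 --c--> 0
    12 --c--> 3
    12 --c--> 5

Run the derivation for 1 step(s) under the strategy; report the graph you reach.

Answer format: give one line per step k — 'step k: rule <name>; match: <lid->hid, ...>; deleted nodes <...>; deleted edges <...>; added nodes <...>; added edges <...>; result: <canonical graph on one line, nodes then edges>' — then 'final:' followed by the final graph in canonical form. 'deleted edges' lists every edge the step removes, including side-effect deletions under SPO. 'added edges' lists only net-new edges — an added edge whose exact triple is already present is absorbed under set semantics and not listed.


step 1: rule r1; match: 0->9, 1->4, 2->5, 3->7; deleted nodes 9; deleted edges (9,0,ck); (9,4,c); (9,5,c); (9,7,c); added nodes 13, 14, 15, 16, 17, 18, 19; added edges (16,4,c); (16,13,c); (16,15,c); (17,5,c); (17,13,c); (17,14,c); (18,7,c); (18,14,c); (18,15,c); (19,13,c); (19,14,c); (19,15,c); result: nodes: 0:vx, 2:vx, 3:vx, 4:vx, 5:vx, 7:vx, 12:tri, 13:vx, 14:vx, 15:vx, 16:tri, 17:tri, 18:tri, 19:tri edges: (12,0,c); (12,3,c); (12,5,c); (16,4,c); (16,13,c); (16,15,c); (17,5,c); (17,13,c); (17,14,c); (18,7,c); (18,14,c); (18,15,c); (19,13,c); (19,14,c); (19,15,c)
final:
nodes: 0:vx, 2:vx, 3:vx, 4:vx, 5:vx, 7:vx, 12:tri, 13:vx, 14:vx, 15:vx, 16:tri, 17:tri, 18:tri, 19:tri
edges: (12,0,c); (12,3,c); (12,5,c); (16,4,c); (16,13,c); (16,15,c); (17,5,c); (17,13,c); (17,14,c); (18,7,c); (18,14,c); (18,15,c); (19,13,c); (19,14,c); (19,15,c)


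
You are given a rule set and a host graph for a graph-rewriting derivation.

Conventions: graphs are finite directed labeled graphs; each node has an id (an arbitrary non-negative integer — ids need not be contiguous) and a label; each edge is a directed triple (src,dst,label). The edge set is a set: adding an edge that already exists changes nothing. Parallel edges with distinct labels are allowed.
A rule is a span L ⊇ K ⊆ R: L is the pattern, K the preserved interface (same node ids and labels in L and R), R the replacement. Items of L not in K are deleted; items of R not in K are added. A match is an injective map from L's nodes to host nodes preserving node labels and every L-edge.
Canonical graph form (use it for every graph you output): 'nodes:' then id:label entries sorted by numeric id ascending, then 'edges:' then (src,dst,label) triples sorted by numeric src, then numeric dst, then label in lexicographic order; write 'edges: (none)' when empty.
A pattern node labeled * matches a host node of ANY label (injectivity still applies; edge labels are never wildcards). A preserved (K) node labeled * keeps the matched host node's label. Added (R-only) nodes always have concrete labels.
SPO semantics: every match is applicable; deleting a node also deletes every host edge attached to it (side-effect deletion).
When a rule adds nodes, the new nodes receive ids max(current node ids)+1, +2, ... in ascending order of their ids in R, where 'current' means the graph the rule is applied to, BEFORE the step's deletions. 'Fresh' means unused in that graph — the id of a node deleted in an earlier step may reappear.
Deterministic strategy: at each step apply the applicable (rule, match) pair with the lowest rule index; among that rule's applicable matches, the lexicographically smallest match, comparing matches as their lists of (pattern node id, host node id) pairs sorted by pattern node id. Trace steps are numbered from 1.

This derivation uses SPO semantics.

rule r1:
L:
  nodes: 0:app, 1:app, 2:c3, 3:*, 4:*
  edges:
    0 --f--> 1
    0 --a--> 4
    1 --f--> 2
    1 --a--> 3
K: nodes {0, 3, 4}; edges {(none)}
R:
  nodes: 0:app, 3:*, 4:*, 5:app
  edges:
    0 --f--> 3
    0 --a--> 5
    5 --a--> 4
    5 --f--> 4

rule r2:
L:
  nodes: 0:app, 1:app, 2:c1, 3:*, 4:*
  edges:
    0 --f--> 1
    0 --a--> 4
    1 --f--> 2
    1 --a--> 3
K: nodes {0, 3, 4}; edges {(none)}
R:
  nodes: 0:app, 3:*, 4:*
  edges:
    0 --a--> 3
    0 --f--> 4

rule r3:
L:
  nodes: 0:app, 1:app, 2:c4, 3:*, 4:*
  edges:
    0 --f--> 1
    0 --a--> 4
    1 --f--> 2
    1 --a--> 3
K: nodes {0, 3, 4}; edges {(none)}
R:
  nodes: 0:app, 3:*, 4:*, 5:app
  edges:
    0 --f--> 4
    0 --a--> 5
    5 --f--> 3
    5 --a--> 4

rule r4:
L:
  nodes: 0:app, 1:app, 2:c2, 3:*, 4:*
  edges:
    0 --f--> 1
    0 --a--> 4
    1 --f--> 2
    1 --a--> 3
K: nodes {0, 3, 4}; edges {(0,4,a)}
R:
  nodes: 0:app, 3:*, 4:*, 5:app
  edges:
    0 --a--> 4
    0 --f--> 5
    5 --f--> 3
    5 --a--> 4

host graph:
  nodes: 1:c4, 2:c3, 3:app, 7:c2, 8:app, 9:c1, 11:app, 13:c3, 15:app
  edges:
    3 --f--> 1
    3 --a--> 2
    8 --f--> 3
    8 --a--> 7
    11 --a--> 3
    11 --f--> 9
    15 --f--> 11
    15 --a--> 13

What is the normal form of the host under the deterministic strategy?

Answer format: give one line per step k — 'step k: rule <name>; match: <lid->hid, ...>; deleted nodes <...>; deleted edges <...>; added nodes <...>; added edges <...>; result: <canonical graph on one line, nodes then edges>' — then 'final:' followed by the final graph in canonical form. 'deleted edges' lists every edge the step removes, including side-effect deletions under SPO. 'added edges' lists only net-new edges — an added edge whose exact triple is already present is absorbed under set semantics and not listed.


step 1: rule r2; match: 0->15, 1->11, 2->9, 3->3, 4->13; deleted nodes 9, 11; deleted edges (11,3,a); (11,9,f); (15,11,f); (15,13,a); added nodes (none); added edges (15,3,a); (15,13,f); result: nodes: 1:c4, 2:c3, 3:app, 7:c2, 8:app, 13:c3, 15:app edges: (3,1,f); (3,2,a); (8,3,f); (8,7,a); (15,3,a); (15,13,f)
step 2: rule r3; match: 0->8, 1->3, 2->1, 3->2, 4->7; deleted nodes 1, 3; deleted edges (3,1,f); (3,2,a); (8,3,f); (8,7,a); (15,3,a); added nodes 16; added edges (8,7,f); (8,16,a); (16,2,f); (16,7,a); result: nodes: 2:c3, 7:c2, 8:app, 13:c3, 15:app, 16:app edges: (8,7,f); (8,16,a); (15,13,f); (16,2,f); (16,7,a)
final:
nodes: 2:c3, 7:c2, 8:app, 13:c3, 15:app, 16:app
edges: (8,7,f); (8,16,a); (15,13,f); (16,2,f); (16,7,a)


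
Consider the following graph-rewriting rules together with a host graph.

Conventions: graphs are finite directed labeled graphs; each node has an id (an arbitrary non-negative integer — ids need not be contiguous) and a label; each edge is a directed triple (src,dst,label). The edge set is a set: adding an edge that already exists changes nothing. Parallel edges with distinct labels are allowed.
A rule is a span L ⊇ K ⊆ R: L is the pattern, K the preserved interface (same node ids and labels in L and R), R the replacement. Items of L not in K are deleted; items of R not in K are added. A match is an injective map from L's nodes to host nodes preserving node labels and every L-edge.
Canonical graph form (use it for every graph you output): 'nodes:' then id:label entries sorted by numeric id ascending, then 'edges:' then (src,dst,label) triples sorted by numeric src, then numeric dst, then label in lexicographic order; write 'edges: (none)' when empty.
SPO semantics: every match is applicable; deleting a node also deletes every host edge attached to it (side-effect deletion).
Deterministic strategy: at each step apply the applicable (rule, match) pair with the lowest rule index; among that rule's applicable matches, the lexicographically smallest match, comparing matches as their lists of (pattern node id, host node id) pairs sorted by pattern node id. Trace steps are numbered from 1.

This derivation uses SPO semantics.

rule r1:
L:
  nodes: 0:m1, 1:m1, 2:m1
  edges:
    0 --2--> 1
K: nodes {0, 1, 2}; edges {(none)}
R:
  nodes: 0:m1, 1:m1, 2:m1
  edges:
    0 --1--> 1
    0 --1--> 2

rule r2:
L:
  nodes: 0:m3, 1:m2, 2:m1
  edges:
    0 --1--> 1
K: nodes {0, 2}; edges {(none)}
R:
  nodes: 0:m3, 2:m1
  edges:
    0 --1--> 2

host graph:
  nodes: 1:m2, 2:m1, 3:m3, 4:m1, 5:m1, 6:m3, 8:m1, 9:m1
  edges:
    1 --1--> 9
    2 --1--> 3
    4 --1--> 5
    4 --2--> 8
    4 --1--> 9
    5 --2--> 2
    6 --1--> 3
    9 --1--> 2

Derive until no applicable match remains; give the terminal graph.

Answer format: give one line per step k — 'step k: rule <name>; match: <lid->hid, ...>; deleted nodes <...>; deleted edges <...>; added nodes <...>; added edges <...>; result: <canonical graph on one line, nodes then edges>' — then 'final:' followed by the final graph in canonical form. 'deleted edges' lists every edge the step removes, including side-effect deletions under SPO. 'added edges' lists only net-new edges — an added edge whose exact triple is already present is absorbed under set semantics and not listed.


step 1: rule r1; match: 0->4, 1->8, 2->2; deleted nodes (none); deleted edges (4,8,2); added nodes (none); added edges (4,2,1); (4,8,1); result: nodes: 1:m2, 2:m1, 3:m3, 4:m1, 5:m1, 6:m3, 8:m1, 9:m1 edges: (1,9,1); (2,3,1); (4,2,1); (4,5,1); (4,8,1); (4,9,1); (5,2,2); (6,3,1); (9,2,1)
step 2: rule r1; match: 0->5, 1->2, 2->4; deleted nodes (none); deleted edges (5,2,2); added nodes (none); added edges (5,2,1); (5,4,1); result: nodes: 1:m2, 2:m1, 3:m3, 4:m1, 5:m1, 6:m3, 8:m1, 9:m1 edges: (1,9,1); (2,3,1); (4,2,1); (4,5,1); (4,8,1); (4,9,1); (5,2,1); (5,4,1); (6,3,1); (9,2,1)
final:
nodes: 1:m2, 2:m1, 3:m3, 4:m1, 5:m1, 6:m3, 8:m1, 9:m1
edges: (1,9,1); (2,3,1); (4,2,1); (4,5,1); (4,8,1); (4,9,1); (5,2,1); (5,4,1); (6,3,1); (9,2,1)


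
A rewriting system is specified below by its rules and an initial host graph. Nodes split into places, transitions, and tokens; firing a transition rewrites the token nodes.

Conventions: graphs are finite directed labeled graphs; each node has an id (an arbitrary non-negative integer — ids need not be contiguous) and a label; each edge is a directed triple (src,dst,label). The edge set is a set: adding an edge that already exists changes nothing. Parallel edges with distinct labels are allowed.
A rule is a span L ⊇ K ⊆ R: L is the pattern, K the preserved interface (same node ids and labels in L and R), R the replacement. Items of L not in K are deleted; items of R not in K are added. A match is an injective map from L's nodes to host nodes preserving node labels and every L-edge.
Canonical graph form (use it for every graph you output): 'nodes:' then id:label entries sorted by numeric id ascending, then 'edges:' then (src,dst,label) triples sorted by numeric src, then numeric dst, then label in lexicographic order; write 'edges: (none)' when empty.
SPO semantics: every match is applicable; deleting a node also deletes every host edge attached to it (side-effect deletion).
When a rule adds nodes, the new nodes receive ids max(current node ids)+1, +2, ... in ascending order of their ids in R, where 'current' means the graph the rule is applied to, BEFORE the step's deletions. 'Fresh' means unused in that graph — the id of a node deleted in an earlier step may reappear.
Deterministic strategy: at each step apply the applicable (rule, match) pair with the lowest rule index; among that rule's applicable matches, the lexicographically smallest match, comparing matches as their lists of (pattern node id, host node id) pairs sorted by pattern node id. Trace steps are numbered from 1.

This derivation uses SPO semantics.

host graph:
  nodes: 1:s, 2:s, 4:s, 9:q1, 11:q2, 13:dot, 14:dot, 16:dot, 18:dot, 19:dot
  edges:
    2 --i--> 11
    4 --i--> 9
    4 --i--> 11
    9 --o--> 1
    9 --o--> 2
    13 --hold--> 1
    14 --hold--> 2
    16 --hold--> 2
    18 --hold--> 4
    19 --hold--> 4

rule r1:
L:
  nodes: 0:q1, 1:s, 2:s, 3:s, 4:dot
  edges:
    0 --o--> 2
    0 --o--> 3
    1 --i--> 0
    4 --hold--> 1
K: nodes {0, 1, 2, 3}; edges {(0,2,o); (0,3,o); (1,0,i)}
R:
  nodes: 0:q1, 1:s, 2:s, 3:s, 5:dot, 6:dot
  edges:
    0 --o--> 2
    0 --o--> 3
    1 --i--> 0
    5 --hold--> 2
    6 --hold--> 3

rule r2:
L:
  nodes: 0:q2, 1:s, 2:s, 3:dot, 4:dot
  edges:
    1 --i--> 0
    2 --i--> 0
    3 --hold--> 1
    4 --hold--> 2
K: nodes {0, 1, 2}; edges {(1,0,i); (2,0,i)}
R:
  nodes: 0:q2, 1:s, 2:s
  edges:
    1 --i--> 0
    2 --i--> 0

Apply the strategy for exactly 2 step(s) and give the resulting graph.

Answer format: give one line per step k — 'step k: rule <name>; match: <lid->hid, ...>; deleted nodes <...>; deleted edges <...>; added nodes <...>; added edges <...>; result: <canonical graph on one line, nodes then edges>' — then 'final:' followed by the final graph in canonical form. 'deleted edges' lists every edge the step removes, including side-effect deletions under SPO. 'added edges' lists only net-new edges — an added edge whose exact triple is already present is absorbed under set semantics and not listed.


step 1: rule r1; match: 0->9, 1->4, 2->1, 3->2, 4->18; deleted nodes 18; deleted edges (18,4,hold); added nodes 20, 21; added edges (20,1,hold); (21,2,hold); result: nodes: 1:s, 2:s, 4:s, 9:q1, 11:q2, 13:dot, 14:dot, 16:dot, 19:dot, 20:dot, 21:dot edges: (2,11,i); (4,9,i); (4,11,i); (9,1,o); (9,2,o); (13,1,hold); (14,2,hold); (16,2,hold); (19,4,hold); (20,1,hold); (21,2,hold)
step 2: rule r1; match: 0->9, 1->4, 2->1, 3->2, 4->19; deleted nodes 19; deleted edges (19,4,hold); added nodes 22, 23; added edges (22,1,hold); (23,2,hold); result: nodes: 1:s, 2:s, 4:s, 9:q1, 11:q2, 13:dot, 14:dot, 16:dot, 20:dot, 21:dot, 22:dot, 23:dot edges: (2,11,i); (4,9,i); (4,11,i); (9,1,o); (9,2,o); (13,1,hold); (14,2,hold); (16,2,hold); (20,1,hold); (21,2,hold); (22,1,hold); (23,2,hold)
final:
nodes: 1:s, 2:s, 4:s, 9:q1, 11:q2, 13:dot, 14:dot, 16:dot, 20:dot, 21:dot, 22:dot, 23:dot
edges: (2,11,i); (4,9,i); (4,11,i); (9,1,o); (9,2,o); (13,1,hold); (14,2,hold); (16,2,hold); (20,1,hold); (21,2,hold); (22,1,hold); (23,2,hold)


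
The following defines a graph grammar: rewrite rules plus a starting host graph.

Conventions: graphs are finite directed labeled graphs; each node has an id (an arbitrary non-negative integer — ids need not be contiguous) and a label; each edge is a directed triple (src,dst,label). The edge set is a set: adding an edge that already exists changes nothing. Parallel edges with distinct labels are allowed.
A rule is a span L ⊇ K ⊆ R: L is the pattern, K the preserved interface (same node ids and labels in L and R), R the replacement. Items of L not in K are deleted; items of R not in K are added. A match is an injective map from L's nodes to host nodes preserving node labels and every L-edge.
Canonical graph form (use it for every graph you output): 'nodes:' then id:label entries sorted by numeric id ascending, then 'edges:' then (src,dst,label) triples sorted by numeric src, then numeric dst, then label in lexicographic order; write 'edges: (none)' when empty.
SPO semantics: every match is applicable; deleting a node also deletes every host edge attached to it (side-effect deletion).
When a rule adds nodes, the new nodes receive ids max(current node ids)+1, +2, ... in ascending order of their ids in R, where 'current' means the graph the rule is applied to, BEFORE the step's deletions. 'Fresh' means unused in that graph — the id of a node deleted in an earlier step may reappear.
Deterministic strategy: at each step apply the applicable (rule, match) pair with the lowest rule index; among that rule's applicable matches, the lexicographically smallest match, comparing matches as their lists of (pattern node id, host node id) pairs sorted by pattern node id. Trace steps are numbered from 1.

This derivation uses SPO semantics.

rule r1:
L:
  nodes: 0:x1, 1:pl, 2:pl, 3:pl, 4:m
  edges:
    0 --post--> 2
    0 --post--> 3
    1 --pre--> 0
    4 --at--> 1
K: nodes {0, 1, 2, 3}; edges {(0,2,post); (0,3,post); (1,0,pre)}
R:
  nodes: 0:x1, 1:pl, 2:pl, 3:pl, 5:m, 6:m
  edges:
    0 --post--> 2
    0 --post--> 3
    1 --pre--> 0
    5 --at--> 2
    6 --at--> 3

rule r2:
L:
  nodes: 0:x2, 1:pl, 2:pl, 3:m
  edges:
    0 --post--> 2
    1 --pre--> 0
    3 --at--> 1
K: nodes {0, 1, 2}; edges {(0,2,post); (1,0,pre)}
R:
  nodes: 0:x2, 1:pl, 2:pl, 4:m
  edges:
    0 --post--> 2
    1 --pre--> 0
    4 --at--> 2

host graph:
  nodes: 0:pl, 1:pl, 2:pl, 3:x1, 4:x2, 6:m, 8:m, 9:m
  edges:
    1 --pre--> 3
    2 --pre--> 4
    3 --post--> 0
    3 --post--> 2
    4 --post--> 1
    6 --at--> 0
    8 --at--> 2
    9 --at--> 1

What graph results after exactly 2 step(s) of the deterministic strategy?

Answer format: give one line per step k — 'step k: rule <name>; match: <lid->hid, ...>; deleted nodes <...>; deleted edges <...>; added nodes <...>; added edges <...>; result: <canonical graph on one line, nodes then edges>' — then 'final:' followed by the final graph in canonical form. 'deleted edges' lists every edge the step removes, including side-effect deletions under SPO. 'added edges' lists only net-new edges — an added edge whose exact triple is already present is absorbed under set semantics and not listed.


step 1: rule r1; match: 0->3, 1->1, 2->0, 3->2, 4->9; deleted nodes 9; deleted edges (9,1,at); added nodes 10, 11; added edges (10,0,at); (11,2,at); result: nodes: 0:pl, 1:pl, 2:pl, 3:x1, 4:x2, 6:m, 8:m, 10:m, 11:m edges: (1,3,pre); (2,4,pre); (3,0,post); (3,2,post); (4,1,post); (6,0,at); (8,2,at); (10,0,at); (11,2,at)
step 2: rule r2; match: 0->4, 1->2, 2->1, 3->8; deleted nodes 8; deleted edges (8,2,at); added nodes 12; added edges (12,1,at); result: nodes: 0:pl, 1:pl, 2:pl, 3:x1, 4:x2, 6:m, 10:m, 11:m, 12:m edges: (1,3,pre); (2,4,pre); (3,0,post); (3,2,post); (4,1,post); (6,0,at); (10,0,at); (11,2,at); (12,1,at)
final:
nodes: 0:pl, 1:pl, 2:pl, 3:x1, 4:x2, 6:m, 10:m, 11:m, 12:m
edges: (1,3,pre); (2,4,pre); (3,0,post); (3,2,post); (4,1,post); (6,0,at); (10,0,at); (11,2,at); (12,1,at)


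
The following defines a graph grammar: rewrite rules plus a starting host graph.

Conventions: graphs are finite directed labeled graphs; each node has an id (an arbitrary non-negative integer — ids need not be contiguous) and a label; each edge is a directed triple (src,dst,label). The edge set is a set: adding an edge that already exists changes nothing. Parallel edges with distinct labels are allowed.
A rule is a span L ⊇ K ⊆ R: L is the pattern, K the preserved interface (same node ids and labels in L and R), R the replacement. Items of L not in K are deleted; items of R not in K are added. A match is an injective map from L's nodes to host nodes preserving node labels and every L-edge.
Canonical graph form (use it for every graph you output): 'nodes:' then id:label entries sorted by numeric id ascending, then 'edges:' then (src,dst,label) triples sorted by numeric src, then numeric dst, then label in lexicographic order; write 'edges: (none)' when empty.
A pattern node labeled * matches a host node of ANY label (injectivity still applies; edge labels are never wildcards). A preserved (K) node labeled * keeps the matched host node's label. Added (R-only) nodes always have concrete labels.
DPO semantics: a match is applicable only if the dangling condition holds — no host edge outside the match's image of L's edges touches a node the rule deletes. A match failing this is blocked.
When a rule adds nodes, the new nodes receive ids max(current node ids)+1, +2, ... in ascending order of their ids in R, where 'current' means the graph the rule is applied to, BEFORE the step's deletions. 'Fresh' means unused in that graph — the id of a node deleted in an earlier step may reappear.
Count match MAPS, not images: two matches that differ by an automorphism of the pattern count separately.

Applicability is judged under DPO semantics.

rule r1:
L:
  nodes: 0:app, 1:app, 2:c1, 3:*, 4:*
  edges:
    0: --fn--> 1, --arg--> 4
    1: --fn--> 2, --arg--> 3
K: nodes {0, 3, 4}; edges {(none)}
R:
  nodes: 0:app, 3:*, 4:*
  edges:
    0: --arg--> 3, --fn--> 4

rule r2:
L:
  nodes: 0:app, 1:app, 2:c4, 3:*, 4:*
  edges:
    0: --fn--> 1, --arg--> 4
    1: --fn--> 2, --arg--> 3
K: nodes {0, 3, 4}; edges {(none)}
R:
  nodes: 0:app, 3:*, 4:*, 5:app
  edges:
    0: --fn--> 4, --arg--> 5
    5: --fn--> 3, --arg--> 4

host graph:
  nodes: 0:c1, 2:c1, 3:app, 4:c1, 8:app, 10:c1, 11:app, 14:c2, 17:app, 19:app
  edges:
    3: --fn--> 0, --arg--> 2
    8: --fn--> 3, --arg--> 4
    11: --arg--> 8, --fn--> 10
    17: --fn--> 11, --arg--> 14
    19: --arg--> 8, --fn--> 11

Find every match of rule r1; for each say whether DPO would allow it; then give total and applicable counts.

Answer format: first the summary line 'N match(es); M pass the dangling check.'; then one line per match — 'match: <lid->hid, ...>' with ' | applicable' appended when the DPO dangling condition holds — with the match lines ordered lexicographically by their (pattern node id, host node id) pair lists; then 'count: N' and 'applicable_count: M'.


2 match(es); 1 pass the dangling check.
match: 0->8, 1->3, 2->0, 3->2, 4->4 | applicable
match: 0->17, 1->11, 2->10, 3->8, 4->14
count: 2
applicable_count: 1


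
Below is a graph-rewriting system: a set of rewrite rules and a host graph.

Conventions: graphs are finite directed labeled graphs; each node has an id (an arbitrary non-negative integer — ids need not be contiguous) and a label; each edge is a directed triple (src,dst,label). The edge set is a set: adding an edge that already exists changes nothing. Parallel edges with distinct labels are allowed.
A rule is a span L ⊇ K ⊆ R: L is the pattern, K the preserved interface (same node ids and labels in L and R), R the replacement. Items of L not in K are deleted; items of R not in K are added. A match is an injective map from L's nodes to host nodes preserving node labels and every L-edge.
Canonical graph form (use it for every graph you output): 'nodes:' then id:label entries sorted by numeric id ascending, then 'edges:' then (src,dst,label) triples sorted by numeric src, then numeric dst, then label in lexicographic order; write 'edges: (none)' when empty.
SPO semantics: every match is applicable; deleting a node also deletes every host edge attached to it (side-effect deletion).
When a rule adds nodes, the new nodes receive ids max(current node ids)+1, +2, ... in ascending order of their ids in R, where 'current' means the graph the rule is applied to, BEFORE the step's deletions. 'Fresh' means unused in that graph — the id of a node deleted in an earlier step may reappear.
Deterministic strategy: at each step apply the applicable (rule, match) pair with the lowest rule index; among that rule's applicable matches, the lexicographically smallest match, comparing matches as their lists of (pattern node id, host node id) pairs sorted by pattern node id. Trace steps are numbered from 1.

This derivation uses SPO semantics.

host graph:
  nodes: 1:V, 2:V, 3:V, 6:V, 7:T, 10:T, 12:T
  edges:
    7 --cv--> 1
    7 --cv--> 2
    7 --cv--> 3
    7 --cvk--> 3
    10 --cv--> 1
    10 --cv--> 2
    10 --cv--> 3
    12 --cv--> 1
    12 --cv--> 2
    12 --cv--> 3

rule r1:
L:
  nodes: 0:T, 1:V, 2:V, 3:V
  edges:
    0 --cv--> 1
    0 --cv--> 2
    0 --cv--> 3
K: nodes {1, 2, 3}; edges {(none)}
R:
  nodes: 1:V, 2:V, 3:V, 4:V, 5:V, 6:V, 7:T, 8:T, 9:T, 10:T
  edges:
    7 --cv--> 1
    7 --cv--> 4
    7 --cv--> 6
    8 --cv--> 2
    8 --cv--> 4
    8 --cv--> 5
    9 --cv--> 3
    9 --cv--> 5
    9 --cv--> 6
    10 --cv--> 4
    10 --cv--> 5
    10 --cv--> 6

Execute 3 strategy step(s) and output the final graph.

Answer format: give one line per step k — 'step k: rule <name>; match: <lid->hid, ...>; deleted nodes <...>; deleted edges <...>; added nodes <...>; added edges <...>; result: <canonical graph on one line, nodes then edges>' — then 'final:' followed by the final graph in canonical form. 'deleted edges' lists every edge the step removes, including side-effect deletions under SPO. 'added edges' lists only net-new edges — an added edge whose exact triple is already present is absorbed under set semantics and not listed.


step 1: rule r1; match: 0->7, 1->1, 2->2, 3->3; deleted nodes 7; deleted edges (7,1,cv); (7,2,cv); (7,3,cv); (7,3,cvk); added nodes 13, 14, 15, 16, 17, 18, 19; added edges (16,1,cv); (16,13,cv); (16,15,cv); (17,2,cv); (17,13,cv); (17,14,cv); (18,3,cv); (18,14,cv); (18,15,cv); (19,13,cv); (19,14,cv); (19,15,cv); result: nodes: 1:V, 2:V, 3:V, 6:V, 10:T, 12:T, 13:V, 14:V, 15:V, 16:T, 17:T, 18:T, 19:T edges: (10,1,cv); (10,2,cv); (10,3,cv); (12,1,cv); (12,2,cv); (12,3,cv); (16,1,cv); (16,13,cv); (16,15,cv); (17,2,cv); (17,13,cv); (17,14,cv); (18,3,cv); (18,14,cv); (18,15,cv); (19,13,cv); (19,14,cv); (19,15,cv)
step 2: rule r1; match: 0->10, 1->1, 2->2, 3->3; deleted nodes 10; deleted edges (10,1,cv); (10,2,cv); (10,3,cv); added nodes 20, 21, 22, 23, 24, 25, 26; added edges (23,1,cv); (23,20,cv); (23,22,cv); (24,2,cv); (24,20,cv); (24,21,cv); (25,3,cv); (25,21,cv); (25,22,cv); (26,20,cv); (26,21,cv); (26,22,cv); result: nodes: 1:V, 2:V, 3:V, 6:V, 12:T, 13:V, 14:V, 15:V, 16:T, 17:T, 18:T, 19:T, 20:V, 21:V, 22:V, 23:T, 24:T, 25:T, 26:T edges: (12,1,cv); (12,2,cv); (12,3,cv); (16,1,cv); (16,13,cv); (16,15,cv); (17,2,cv); (17,13,cv); (17,14,cv); (18,3,cv); (18,14,cv); (18,15,cv); (19,13,cv); (19,14,cv); (19,15,cv); (23,1,cv); (23,20,cv); (23,22,cv); (24,2,cv); (24,20,cv); (24,21,cv); (25,3,cv); (25,21,cv); (25,22,cv); (26,20,cv); (26,21,cv); (26,22,cv)
step 3: rule r1; match: 0->12, 1->1, 2->2, 3->3; deleted nodes 12; deleted edges (12,1,cv); (12,2,cv); (12,3,cv); added nodes 27, 28, 29, 30, 31, 32, 33; added edges (30,1,cv); (30,27,cv); (30,29,cv); (31,2,cv); (31,27,cv); (31,28,cv); (32,3,cv); (32,28,cv); (32,29,cv); (33,27,cv); (33,28,cv); (33,29,cv); result: nodes: 1:V, 2:V, 3:V, 6:V, 13:V, 14:V, 15:V, 16:T, 17:T, 18:T, 19:T, 20:V, 21:V, 22:V, 23:T, 24:T, 25:T, 26:T, 27:V, 28:V, 29:V, 30:T, 31:T, 32:T, 33:T edges: (16,1,cv); (16,13,cv); (16,15,cv); (17,2,cv); (17,13,cv); (17,14,cv); (18,3,cv); (18,14,cv); (18,15,cv); (19,13,cv); (19,14,cv); (19,15,cv); (23,1,cv); (23,20,cv); (23,22,cv); (24,2,cv); (24,20,cv); (24,21,cv); (25,3,cv); (25,21,cv); (25,22,cv); (26,20,cv); (26,21,cv); (26,22,cv); (30,1,cv); (30,27,cv); (30,29,cv); (31,2,cv); (31,27,cv); (31,28,cv); (32,3,cv); (32,28,cv); (32,29,cv); (33,27,cv); (33,28,cv); (33,29,cv)
final:
nodes: 1:V, 2:V, 3:V, 6:V, 13:V, 14:V, 15:V, 16:T, 17:T, 18:T, 19:T, 20:V, 21:V, 22:V, 23:T, 24:T, 25:T, 26:T, 27:V, 28:V, 29:V, 30:T, 31:T, 32:T, 33:T
edges: (16,1,cv); (16,13,cv); (16,15,cv); (17,2,cv); (17,13,cv); (17,14,cv); (18,3,cv); (18,14,cv); (18,15,cv); (19,13,cv); (19,14,cv); (19,15,cv); (23,1,cv); (23,20,cv); (23,22,cv); (24,2,cv); (24,20,cv); (24,21,cv); (25,3,cv); (25,21,cv); (25,22,cv); (26,20,cv); (26,21,cv); (26,22,cv); (30,1,cv); (30,27,cv); (30,29,cv); (31,2,cv); (31,27,cv); (31,28,cv); (32,3,cv); (32,28,cv); (32,29,cv); (33,27,cv); (33,28,cv); (33,29,cv)


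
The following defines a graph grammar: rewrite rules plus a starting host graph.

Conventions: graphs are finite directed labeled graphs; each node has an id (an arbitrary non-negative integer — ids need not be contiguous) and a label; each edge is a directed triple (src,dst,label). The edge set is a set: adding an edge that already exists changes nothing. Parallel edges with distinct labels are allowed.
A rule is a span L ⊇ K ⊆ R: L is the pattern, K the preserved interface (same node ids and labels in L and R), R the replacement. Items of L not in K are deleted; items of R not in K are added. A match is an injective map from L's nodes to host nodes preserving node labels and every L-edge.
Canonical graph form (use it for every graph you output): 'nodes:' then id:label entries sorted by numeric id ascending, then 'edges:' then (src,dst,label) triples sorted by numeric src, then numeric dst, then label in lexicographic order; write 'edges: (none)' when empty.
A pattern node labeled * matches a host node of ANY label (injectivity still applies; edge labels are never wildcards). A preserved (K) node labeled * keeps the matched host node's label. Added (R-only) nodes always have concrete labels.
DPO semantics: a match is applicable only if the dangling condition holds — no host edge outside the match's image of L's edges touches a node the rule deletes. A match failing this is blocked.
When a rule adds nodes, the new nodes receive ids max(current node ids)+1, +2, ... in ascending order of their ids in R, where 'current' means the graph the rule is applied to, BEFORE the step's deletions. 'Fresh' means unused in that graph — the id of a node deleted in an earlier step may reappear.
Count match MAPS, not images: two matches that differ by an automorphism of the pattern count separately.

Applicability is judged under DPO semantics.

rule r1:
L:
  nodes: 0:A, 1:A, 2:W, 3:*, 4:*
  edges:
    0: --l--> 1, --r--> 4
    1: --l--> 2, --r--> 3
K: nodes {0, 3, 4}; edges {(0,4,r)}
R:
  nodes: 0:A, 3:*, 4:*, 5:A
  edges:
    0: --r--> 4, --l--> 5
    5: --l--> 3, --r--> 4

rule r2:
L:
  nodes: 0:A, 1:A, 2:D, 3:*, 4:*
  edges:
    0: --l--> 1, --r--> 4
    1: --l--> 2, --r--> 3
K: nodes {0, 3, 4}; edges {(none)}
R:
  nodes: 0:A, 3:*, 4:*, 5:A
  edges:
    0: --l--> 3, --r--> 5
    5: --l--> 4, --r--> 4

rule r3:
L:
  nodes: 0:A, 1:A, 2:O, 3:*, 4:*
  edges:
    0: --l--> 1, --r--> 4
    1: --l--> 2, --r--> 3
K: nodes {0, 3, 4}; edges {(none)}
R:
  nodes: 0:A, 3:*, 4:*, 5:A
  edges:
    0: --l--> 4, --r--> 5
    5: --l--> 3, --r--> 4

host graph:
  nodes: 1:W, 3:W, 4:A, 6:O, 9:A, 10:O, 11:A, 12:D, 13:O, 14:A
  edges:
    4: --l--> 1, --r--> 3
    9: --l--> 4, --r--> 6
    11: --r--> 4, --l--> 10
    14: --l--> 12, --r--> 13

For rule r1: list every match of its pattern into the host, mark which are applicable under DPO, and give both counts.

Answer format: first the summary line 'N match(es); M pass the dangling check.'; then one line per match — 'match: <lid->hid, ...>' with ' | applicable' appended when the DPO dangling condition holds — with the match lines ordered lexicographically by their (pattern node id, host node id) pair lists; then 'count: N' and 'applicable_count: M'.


1 match(es); 0 pass the dangling check.
match: 0->9, 1->4, 2->1, 3->3, 4->6
count: 1
applicable_count: 0


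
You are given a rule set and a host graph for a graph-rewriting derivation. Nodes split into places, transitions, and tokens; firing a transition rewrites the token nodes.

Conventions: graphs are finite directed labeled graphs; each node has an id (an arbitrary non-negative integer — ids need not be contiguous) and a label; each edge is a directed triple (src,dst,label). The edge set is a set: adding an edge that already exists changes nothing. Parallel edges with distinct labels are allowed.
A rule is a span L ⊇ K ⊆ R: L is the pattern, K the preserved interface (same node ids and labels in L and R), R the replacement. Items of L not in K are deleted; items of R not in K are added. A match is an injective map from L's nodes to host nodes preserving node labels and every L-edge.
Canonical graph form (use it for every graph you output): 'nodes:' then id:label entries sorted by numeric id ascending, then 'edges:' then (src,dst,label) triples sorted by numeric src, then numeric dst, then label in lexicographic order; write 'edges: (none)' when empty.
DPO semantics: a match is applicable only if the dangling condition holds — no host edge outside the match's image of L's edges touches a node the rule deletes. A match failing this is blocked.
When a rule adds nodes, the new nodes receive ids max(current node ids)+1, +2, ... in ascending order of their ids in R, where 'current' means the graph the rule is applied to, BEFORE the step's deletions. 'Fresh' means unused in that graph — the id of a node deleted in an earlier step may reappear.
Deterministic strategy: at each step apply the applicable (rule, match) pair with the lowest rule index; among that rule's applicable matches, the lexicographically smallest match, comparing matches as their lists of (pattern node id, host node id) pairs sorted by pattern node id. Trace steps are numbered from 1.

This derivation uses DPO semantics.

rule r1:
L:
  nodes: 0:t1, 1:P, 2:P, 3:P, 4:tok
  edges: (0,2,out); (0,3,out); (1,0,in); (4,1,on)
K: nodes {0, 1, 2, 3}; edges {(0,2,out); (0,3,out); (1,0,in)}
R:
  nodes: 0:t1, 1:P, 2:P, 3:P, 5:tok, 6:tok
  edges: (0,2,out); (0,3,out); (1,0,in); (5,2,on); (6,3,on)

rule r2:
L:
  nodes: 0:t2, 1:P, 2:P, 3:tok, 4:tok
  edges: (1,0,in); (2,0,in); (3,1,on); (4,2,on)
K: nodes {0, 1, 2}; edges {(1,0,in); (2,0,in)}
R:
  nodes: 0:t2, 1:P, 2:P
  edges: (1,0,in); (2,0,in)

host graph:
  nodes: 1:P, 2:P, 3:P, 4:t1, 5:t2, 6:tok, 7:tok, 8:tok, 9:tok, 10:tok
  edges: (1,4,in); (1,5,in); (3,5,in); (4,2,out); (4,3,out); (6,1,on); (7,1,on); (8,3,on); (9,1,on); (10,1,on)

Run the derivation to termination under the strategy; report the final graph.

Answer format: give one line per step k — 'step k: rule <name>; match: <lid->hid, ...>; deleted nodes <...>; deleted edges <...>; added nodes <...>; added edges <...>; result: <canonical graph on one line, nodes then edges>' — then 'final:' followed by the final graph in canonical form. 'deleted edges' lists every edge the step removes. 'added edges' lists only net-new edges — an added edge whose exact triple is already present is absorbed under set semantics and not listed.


step 1: rule r1; match: 0->4, 1->1, 2->2, 3->3, 4->6; deleted nodes 6; deleted edges (6,1,on); added nodes 11, 12; added edges (11,2,on); (12,3,on); result: nodes: 1:P, 2:P, 3:P, 4:t1, 5:t2, 7:tok, 8:tok, 9:tok, 10:tok, 11:tok, 12:tok edges: (1,4,in); (1,5,in); (3,5,in); (4,2,out); (4,3,out); (7,1,on); (8,3,on); (9,1,on); (10,1,on); (11,2,on); (12,3,on)
step 2: rule r1; match: 0->4, 1->1, 2->2, 3->3, 4->7; deleted nodes 7; deleted edges (7,1,on); added nodes 13, 14; added edges (13,2,on); (14,3,on); result: nodes: 1:P, 2:P, 3:P, 4:t1, 5:t2, 8:tok, 9:tok, 10:tok, 11:tok, 12:tok, 13:tok, 14:tok edges: (1,4,in); (1,5,in); (3,5,in); (4,2,out); (4,3,out); (8,3,on); (9,1,on); (10,1,on); (11,2,on); (12,3,on); (13,2,on); (14,3,on)
step 3: rule r1; match: 0->4, 1->1, 2->2, 3->3, 4->9; deleted nodes 9; deleted edges (9,1,on); added nodes 15, 16; added edges (15,2,on); (16,3,on); result: nodes: 1:P, 2:P, 3:P, 4:t1, 5:t2, 8:tok, 10:tok, 11:tok, 12:tok, 13:tok, 14:tok, 15:tok, 16:tok edges: (1,4,in); (1,5,in); (3,5,in); (4,2,out); (4,3,out); (8,3,on); (10,1,on); (11,2,on); (12,3,on); (13,2,on); (14,3,on); (15,2,on); (16,3,on)
step 4: rule r1; match: 0->4, 1->1, 2->2, 3->3, 4->10; deleted nodes 10; deleted edges (10,1,on); added nodes 17, 18; added edges (17,2,on); (18,3,on); result: nodes: 1:P, 2:P, 3:P, 4:t1, 5:t2, 8:tok, 11:tok, 12:tok, 13:tok, 14:tok, 15:tok, 16:tok, 17:tok, 18:tok edges: (1,4,in); (1,5,in); (3,5,in); (4,2,out); (4,3,out); (8,3,on); (11,2,on); (12,3,on); (13,2,on); (14,3,on); (15,2,on); (16,3,on); (17,2,on); (18,3,on)
final:
nodes: 1:P, 2:P, 3:P, 4:t1, 5:t2, 8:tok, 11:tok, 12:tok, 13:tok, 14:tok, 15:tok, 16:tok, 17:tok, 18:tok
edges: (1,4,in); (1,5,in); (3,5,in); (4,2,out); (4,3,out); (8,3,on); (11,2,on); (12,3,on); (13,2,on); (14,3,on); (15,2,on); (16,3,on); (17,2,on); (18,3,on)
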